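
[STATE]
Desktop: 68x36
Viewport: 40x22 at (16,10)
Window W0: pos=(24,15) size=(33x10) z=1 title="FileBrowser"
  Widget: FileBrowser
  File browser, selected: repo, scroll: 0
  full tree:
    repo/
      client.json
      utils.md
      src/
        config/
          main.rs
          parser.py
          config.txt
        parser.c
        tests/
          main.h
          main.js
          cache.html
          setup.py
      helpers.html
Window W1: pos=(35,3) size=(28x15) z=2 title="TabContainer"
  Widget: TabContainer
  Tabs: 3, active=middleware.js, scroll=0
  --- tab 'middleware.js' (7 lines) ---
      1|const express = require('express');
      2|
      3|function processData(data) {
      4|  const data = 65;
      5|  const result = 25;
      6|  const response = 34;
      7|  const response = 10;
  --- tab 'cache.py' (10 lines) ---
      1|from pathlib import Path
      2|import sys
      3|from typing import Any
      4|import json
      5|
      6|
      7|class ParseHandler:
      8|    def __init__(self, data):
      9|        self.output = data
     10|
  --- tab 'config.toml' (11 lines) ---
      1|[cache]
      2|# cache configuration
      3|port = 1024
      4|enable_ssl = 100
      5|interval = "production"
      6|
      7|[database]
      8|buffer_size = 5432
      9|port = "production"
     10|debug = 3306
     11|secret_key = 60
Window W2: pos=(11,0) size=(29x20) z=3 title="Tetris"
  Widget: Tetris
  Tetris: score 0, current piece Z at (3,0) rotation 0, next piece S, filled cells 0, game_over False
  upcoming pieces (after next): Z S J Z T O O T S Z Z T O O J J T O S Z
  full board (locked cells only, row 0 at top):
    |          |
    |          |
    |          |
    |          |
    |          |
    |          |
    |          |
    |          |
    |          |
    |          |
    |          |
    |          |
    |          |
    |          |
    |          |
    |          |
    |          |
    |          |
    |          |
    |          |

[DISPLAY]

      │0               ┃tion processData
      │                ┃nst data = 65;  
      │                ┃nst result = 25;
      │                ┃nst response = 3
      │                ┃nst response = 1
      │                ┃                
      │                ┃                
      │                ┃━━━━━━━━━━━━━━━━
      │                ┃                
━━━━━━━━━━━━━━━━━━━━━━━┛                
        ┃    utils.md                   
        ┃    [+] src/                   
        ┃    helpers.html               
        ┃                               
        ┗━━━━━━━━━━━━━━━━━━━━━━━━━━━━━━━
                                        
                                        
                                        
                                        
                                        
                                        
                                        


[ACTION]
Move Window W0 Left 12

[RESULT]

      │0               ┃tion processData
      │                ┃nst data = 65;  
      │                ┃nst result = 25;
      │                ┃nst response = 3
      │                ┃nst response = 1
      │                ┃                
      │                ┃                
      │                ┃━━━━━━━━━━━━━━━━
      │                ┃    ┃           
━━━━━━━━━━━━━━━━━━━━━━━┛    ┃           
 utils.md                   ┃           
 [+] src/                   ┃           
 helpers.html               ┃           
                            ┃           
━━━━━━━━━━━━━━━━━━━━━━━━━━━━┛           
                                        
                                        
                                        
                                        
                                        
                                        
                                        


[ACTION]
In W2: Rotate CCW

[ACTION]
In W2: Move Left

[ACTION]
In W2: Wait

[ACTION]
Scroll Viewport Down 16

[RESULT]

      │                ┃nst response = 1
      │                ┃                
      │                ┃                
      │                ┃━━━━━━━━━━━━━━━━
      │                ┃    ┃           
━━━━━━━━━━━━━━━━━━━━━━━┛    ┃           
 utils.md                   ┃           
 [+] src/                   ┃           
 helpers.html               ┃           
                            ┃           
━━━━━━━━━━━━━━━━━━━━━━━━━━━━┛           
                                        
                                        
                                        
                                        
                                        
                                        
                                        
                                        
                                        
                                        
                                        


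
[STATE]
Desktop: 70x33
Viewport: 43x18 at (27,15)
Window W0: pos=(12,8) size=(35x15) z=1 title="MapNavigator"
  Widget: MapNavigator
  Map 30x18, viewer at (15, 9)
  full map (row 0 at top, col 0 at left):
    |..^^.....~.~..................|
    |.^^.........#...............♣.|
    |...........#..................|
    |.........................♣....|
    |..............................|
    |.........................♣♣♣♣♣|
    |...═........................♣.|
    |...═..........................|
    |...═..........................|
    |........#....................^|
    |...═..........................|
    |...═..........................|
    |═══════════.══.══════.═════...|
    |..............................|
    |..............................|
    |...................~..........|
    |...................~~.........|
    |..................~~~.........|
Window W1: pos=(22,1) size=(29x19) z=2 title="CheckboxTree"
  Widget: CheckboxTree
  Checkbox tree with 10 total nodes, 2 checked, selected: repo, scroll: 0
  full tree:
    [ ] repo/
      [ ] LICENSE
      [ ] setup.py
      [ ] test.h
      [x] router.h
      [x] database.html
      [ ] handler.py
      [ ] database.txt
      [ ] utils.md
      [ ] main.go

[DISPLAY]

                       ┃                   
                       ┃                   
                       ┃                   
                       ┃                   
━━━━━━━━━━━━━━━━━━━━━━━┛                   
.................  ┃                       
.................  ┃                       
━━━━━━━━━━━━━━━━━━━┛                       
                                           
                                           
                                           
                                           
                                           
                                           
                                           
                                           
                                           
                                           


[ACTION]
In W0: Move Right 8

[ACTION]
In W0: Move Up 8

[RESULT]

                       ┃                   
                       ┃                   
                       ┃                   
                       ┃                   
━━━━━━━━━━━━━━━━━━━━━━━┛                   
....♣♣♣♣♣          ┃                       
.......♣.          ┃                       
━━━━━━━━━━━━━━━━━━━┛                       
                                           
                                           
                                           
                                           
                                           
                                           
                                           
                                           
                                           
                                           


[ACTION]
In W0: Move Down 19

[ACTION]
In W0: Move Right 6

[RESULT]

                       ┃                   
                       ┃                   
                       ┃                   
                       ┃                   
━━━━━━━━━━━━━━━━━━━━━━━┛                   
                   ┃                       
                   ┃                       
━━━━━━━━━━━━━━━━━━━┛                       
                                           
                                           
                                           
                                           
                                           
                                           
                                           
                                           
                                           
                                           


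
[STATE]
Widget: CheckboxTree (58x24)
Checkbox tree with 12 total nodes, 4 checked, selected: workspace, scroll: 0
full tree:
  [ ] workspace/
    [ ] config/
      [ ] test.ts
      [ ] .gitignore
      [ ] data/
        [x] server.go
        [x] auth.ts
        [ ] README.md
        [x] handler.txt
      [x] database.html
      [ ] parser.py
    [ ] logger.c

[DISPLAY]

>[-] workspace/                                           
   [-] config/                                            
     [ ] test.ts                                          
     [ ] .gitignore                                       
     [-] data/                                            
       [x] server.go                                      
       [x] auth.ts                                        
       [ ] README.md                                      
       [x] handler.txt                                    
     [x] database.html                                    
     [ ] parser.py                                        
   [ ] logger.c                                           
                                                          
                                                          
                                                          
                                                          
                                                          
                                                          
                                                          
                                                          
                                                          
                                                          
                                                          
                                                          


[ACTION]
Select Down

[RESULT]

 [-] workspace/                                           
>  [-] config/                                            
     [ ] test.ts                                          
     [ ] .gitignore                                       
     [-] data/                                            
       [x] server.go                                      
       [x] auth.ts                                        
       [ ] README.md                                      
       [x] handler.txt                                    
     [x] database.html                                    
     [ ] parser.py                                        
   [ ] logger.c                                           
                                                          
                                                          
                                                          
                                                          
                                                          
                                                          
                                                          
                                                          
                                                          
                                                          
                                                          
                                                          


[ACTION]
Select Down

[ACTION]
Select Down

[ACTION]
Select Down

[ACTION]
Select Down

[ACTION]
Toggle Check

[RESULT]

 [-] workspace/                                           
   [-] config/                                            
     [ ] test.ts                                          
     [ ] .gitignore                                       
     [-] data/                                            
>      [ ] server.go                                      
       [x] auth.ts                                        
       [ ] README.md                                      
       [x] handler.txt                                    
     [x] database.html                                    
     [ ] parser.py                                        
   [ ] logger.c                                           
                                                          
                                                          
                                                          
                                                          
                                                          
                                                          
                                                          
                                                          
                                                          
                                                          
                                                          
                                                          


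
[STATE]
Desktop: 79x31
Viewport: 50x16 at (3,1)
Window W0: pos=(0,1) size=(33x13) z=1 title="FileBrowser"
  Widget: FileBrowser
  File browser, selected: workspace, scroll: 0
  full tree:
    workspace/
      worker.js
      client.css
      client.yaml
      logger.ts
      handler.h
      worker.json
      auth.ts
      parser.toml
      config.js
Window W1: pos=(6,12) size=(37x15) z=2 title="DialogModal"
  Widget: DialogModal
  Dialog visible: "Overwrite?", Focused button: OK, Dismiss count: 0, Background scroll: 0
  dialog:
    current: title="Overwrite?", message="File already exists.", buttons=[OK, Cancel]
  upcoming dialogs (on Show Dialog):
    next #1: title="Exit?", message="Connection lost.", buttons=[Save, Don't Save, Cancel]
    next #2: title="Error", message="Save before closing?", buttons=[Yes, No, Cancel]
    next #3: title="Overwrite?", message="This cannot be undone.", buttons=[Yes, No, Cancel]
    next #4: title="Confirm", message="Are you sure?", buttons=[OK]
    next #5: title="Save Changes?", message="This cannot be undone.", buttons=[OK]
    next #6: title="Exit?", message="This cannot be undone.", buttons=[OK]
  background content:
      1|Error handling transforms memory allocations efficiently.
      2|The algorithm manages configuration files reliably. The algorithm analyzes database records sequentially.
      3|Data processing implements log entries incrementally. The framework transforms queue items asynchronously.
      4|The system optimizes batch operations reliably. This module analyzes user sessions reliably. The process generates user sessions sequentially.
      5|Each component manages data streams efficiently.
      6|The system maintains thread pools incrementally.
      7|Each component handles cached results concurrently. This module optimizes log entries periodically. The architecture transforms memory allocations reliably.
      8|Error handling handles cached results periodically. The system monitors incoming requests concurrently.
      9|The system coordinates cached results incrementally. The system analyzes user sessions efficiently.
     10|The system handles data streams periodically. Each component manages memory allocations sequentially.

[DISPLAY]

━━━━━━━━━━━━━━━━━━━━━━━━━━━━━┓                    
ileBrowser                   ┃                    
─────────────────────────────┨                    
[-] workspace/               ┃                    
  worker.js                  ┃                    
  client.css                 ┃                    
  client.yaml                ┃                    
  logger.ts                  ┃                    
  handler.h                  ┃                    
  worker.json                ┃                    
  auth.ts                    ┃                    
  p┏━━━━━━━━━━━━━━━━━━━━━━━━━━━━━━━━━━━┓          
━━━┃ DialogModal                       ┃          
   ┠───────────────────────────────────┨          
   ┃Error handling transforms memory al┃          
   ┃The algorithm manages configuration┃          


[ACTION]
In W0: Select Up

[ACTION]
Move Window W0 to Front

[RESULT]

━━━━━━━━━━━━━━━━━━━━━━━━━━━━━┓                    
ileBrowser                   ┃                    
─────────────────────────────┨                    
[-] workspace/               ┃                    
  worker.js                  ┃                    
  client.css                 ┃                    
  client.yaml                ┃                    
  logger.ts                  ┃                    
  handler.h                  ┃                    
  worker.json                ┃                    
  auth.ts                    ┃                    
  parser.toml                ┃━━━━━━━━━┓          
━━━━━━━━━━━━━━━━━━━━━━━━━━━━━┛         ┃          
   ┠───────────────────────────────────┨          
   ┃Error handling transforms memory al┃          
   ┃The algorithm manages configuration┃          


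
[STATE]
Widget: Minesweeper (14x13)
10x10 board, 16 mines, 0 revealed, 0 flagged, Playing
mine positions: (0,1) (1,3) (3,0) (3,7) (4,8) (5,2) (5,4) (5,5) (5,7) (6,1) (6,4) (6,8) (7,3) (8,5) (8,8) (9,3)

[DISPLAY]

■■■■■■■■■■    
■■■■■■■■■■    
■■■■■■■■■■    
■■■■■■■■■■    
■■■■■■■■■■    
■■■■■■■■■■    
■■■■■■■■■■    
■■■■■■■■■■    
■■■■■■■■■■    
■■■■■■■■■■    
              
              
              


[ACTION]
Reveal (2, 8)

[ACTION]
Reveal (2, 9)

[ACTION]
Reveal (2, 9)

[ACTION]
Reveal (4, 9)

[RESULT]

■■■■1         
■■■■1         
■1111 111     
■1    1■21    
■212223■■1    
■■■■■■■■■■    
■■■■■■■■■■    
■■■■■■■■■■    
■■■■■■■■■■    
■■■■■■■■■■    
              
              
              


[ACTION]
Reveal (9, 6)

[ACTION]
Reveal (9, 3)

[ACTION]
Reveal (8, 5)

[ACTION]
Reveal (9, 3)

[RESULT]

■✹■■1         
■■■✹1         
■1111 111     
✹1    1✹21    
■212223■✹1    
■■✹■✹✹■✹■■    
■✹■■✹■■■✹■    
■■■✹■■■■■■    
■■■■■✹■■✹■    
■■■✹■■1■■■    
              
              
              


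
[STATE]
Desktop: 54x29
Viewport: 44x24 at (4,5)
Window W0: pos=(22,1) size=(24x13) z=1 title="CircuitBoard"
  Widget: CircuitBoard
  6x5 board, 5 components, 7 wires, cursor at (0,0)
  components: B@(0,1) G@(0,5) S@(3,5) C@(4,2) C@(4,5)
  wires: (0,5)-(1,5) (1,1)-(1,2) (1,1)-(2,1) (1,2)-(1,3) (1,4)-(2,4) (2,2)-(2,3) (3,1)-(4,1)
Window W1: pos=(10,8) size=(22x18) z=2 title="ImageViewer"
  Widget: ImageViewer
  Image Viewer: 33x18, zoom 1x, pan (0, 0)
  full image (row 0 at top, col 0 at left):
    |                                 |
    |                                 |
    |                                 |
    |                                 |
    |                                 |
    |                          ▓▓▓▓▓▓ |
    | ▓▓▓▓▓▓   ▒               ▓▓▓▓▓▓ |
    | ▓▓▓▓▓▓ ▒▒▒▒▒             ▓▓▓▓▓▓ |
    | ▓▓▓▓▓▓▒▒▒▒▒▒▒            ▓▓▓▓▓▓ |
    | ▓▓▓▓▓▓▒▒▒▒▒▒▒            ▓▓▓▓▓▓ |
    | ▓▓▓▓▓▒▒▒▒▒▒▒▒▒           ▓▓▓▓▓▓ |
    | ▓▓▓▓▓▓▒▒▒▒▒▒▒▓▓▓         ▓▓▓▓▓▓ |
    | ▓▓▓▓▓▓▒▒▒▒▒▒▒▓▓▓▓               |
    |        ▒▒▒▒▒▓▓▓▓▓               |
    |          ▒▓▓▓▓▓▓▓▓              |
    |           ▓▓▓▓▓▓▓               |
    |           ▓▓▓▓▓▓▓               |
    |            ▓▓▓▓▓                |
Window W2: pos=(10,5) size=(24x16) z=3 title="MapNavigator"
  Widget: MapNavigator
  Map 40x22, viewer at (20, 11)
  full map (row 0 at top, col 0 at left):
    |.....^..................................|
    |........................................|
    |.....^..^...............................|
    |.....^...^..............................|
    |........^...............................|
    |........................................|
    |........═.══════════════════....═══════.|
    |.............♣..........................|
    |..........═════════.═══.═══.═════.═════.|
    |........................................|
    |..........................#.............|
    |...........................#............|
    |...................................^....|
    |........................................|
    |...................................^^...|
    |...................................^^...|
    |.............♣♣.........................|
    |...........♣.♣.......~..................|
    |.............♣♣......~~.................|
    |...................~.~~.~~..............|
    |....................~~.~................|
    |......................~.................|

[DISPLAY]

      ┏━━━━━━━━━━━━━━━━━━━━━━┓           ┃  
      ┃ MapNavigator         ┃           ┃  
      ┠──────────────────────┨ · ─ ·   · ┃  
      ┃......................┃         │ ┃  
      ┃.══════════════════...┃ · ─ ·   · ┃  
      ┃....♣.................┃           ┃  
      ┃.═════════.═══.═══.═══┃           ┃  
      ┃......................┃           ┃  
      ┃.................#....┃━━━━━━━━━━━┛  
      ┃...........@......#...┃              
      ┃......................┃              
      ┃......................┃              
      ┃......................┃              
      ┃......................┃              
      ┃....♣♣................┃              
      ┗━━━━━━━━━━━━━━━━━━━━━━┛              
      ┃ ▓▓▓▓▓▒▒▒▒▒▒▒▒▒     ┃                
      ┃ ▓▓▓▓▓▓▒▒▒▒▒▒▒▓▓▓   ┃                
      ┃ ▓▓▓▓▓▓▒▒▒▒▒▒▒▓▓▓▓  ┃                
      ┃        ▒▒▒▒▒▓▓▓▓▓  ┃                
      ┗━━━━━━━━━━━━━━━━━━━━┛                
                                            
                                            
                                            


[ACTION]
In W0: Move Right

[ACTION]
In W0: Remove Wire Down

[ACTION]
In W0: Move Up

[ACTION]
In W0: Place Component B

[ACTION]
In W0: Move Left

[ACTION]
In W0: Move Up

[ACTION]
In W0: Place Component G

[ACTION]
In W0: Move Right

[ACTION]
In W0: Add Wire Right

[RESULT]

      ┏━━━━━━━━━━━━━━━━━━━━━━┓ ·         ┃  
      ┃ MapNavigator         ┃           ┃  
      ┠──────────────────────┨ · ─ ·   · ┃  
      ┃......................┃         │ ┃  
      ┃.══════════════════...┃ · ─ ·   · ┃  
      ┃....♣.................┃           ┃  
      ┃.═════════.═══.═══.═══┃           ┃  
      ┃......................┃           ┃  
      ┃.................#....┃━━━━━━━━━━━┛  
      ┃...........@......#...┃              
      ┃......................┃              
      ┃......................┃              
      ┃......................┃              
      ┃......................┃              
      ┃....♣♣................┃              
      ┗━━━━━━━━━━━━━━━━━━━━━━┛              
      ┃ ▓▓▓▓▓▒▒▒▒▒▒▒▒▒     ┃                
      ┃ ▓▓▓▓▓▓▒▒▒▒▒▒▒▓▓▓   ┃                
      ┃ ▓▓▓▓▓▓▒▒▒▒▒▒▒▓▓▓▓  ┃                
      ┃        ▒▒▒▒▒▓▓▓▓▓  ┃                
      ┗━━━━━━━━━━━━━━━━━━━━┛                
                                            
                                            
                                            


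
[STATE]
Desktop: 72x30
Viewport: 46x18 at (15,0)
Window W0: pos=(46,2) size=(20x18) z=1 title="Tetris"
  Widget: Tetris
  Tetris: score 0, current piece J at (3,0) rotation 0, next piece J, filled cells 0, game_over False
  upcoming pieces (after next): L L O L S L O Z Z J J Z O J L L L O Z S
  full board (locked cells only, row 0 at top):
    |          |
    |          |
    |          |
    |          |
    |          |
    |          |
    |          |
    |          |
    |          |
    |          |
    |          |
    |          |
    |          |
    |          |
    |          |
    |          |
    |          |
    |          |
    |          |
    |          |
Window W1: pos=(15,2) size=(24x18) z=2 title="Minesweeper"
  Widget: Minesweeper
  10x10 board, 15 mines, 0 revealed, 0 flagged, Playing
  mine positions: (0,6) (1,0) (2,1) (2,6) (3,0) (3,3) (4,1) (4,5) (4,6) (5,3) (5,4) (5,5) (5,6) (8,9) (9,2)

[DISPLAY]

                                              
                                              
┏━━━━━━━━━━━━━━━━━━━━━━┓       ┏━━━━━━━━━━━━━━
┃ Minesweeper          ┃       ┃ Tetris       
┠──────────────────────┨       ┠──────────────
┃■■■■■■■■■■            ┃       ┃              
┃■■■■■■■■■■            ┃       ┃              
┃■■■■■■■■■■            ┃       ┃              
┃■■■■■■■■■■            ┃       ┃              
┃■■■■■■■■■■            ┃       ┃              
┃■■■■■■■■■■            ┃       ┃              
┃■■■■■■■■■■            ┃       ┃              
┃■■■■■■■■■■            ┃       ┃              
┃■■■■■■■■■■            ┃       ┃              
┃■■■■■■■■■■            ┃       ┃              
┃                      ┃       ┃              
┃                      ┃       ┃              
┃                      ┃       ┃              


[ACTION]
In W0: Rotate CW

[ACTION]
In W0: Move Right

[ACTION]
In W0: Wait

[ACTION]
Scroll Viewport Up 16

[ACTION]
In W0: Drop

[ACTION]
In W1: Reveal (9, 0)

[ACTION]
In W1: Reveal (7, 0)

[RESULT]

                                              
                                              
┏━━━━━━━━━━━━━━━━━━━━━━┓       ┏━━━━━━━━━━━━━━
┃ Minesweeper          ┃       ┃ Tetris       
┠──────────────────────┨       ┠──────────────
┃■■■■■■■1              ┃       ┃              
┃■■■■■■■2              ┃       ┃              
┃■■■■■■■1              ┃       ┃              
┃■■■■■■■2              ┃       ┃              
┃■■■■■■■2              ┃       ┃              
┃112■■■■2              ┃       ┃              
┃  123321              ┃       ┃              
┃        11            ┃       ┃              
┃ 111    1■            ┃       ┃              
┃ 1■1    1■            ┃       ┃              
┃                      ┃       ┃              
┃                      ┃       ┃              
┃                      ┃       ┃              


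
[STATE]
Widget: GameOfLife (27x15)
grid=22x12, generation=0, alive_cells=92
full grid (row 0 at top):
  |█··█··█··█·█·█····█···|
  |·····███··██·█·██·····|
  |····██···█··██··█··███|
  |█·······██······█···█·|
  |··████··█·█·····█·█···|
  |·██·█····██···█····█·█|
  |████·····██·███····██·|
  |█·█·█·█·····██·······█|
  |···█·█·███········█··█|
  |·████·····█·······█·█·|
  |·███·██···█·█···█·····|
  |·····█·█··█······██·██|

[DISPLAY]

Gen: 0                     
█··█··█··█·█·█····█···     
·····███··██·█·██·····     
····██···█··██··█··███     
█·······██······█···█·     
··████··█·█·····█·█···     
·██·█····██···█····█·█     
████·····██·███····██·     
█·█·█·█·····██·······█     
···█·█·███········█··█     
·████·····█·······█·█·     
·███·██···█·█···█·····     
·····█·█··█······██·██     
                           
                           


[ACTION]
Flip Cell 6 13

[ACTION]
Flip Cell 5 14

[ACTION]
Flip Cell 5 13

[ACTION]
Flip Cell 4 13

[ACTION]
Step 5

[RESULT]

Gen: 5                     
··········█····██·····     
····█·██·█·█··█··█····     
····█············█····     
······█···██·██··█····     
·····██·██·████·······     
··██·····██···█····█··     
█·█··█······█·██···█··     
·██········████·██····     
····████·██·█·····█···     
···████···············     
··█···██··········██··     
···█··············██··     
                           
                           


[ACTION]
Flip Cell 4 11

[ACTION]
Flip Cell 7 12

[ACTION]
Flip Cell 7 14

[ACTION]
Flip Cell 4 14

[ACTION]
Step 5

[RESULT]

Gen: 10                    
·······██·······█·····     
······█·█·······███···     
······█████···█····█··     
········███··█·█████··     
········███···████····     
·█████········█·······     
··················██··     
██·███············██··     
██··█··██·····██····█·     
··██··██··█████···███·     
········█·█████··█··█·     
··········███·····██··     
                           
                           


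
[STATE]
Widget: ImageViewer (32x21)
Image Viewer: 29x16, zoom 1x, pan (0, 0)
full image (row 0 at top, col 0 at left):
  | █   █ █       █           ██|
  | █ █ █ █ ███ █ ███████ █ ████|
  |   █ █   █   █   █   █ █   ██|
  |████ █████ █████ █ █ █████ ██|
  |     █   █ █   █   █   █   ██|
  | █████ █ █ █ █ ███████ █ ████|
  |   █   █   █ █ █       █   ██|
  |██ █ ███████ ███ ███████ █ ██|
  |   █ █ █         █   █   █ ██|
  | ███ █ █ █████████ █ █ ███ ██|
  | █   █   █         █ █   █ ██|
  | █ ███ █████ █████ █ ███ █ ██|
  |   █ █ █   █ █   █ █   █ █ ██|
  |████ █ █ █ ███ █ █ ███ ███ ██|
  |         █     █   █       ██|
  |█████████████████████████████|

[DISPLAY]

 █   █ █       █           ██   
 █ █ █ █ ███ █ ███████ █ ████   
   █ █   █   █   █   █ █   ██   
████ █████ █████ █ █ █████ ██   
     █   █ █   █   █   █   ██   
 █████ █ █ █ █ ███████ █ ████   
   █   █   █ █ █       █   ██   
██ █ ███████ ███ ███████ █ ██   
   █ █ █         █   █   █ ██   
 ███ █ █ █████████ █ █ ███ ██   
 █   █   █         █ █   █ ██   
 █ ███ █████ █████ █ ███ █ ██   
   █ █ █   █ █   █ █   █ █ ██   
████ █ █ █ ███ █ █ ███ ███ ██   
         █     █   █       ██   
█████████████████████████████   
                                
                                
                                
                                
                                


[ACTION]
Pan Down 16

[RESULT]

                                
                                
                                
                                
                                
                                
                                
                                
                                
                                
                                
                                
                                
                                
                                
                                
                                
                                
                                
                                
                                


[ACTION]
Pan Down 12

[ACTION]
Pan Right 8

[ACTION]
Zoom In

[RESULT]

          ██          ██      ██
          ██          ██      ██
████████████████████████████████
████████████████████████████████
                                
                                
                                
                                
                                
                                
                                
                                
                                
                                
                                
                                
                                
                                
                                
                                
                                


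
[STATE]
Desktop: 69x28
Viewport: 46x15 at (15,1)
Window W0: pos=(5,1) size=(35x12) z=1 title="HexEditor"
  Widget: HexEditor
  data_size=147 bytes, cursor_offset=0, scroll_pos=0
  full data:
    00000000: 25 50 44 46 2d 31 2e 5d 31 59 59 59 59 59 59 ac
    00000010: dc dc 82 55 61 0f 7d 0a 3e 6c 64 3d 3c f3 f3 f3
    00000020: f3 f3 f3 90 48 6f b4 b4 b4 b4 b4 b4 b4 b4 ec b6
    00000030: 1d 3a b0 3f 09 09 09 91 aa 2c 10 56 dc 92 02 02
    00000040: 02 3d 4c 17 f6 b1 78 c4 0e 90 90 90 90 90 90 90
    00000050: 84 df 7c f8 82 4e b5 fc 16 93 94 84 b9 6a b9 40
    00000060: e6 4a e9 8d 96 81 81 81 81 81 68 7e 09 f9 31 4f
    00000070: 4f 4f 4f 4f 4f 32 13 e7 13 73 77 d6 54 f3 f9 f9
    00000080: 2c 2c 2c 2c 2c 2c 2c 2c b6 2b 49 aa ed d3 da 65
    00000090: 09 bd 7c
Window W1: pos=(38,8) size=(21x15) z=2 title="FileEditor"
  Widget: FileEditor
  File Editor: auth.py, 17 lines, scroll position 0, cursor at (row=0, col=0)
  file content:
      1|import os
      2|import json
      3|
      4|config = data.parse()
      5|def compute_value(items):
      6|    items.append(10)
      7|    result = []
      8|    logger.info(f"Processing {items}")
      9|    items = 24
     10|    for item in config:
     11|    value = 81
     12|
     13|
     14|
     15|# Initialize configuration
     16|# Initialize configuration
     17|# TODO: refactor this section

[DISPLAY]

━━━━━━━━━━━━━━━━━━━━━━━━┓                     
r                       ┃                     
────────────────────────┨                     
 25 50 44 46 2d 31 2e 5d┃                     
 dc dc 82 55 61 0f 7d 0a┃                     
 f3 f3 f3 90 48 6f b4 b4┃                     
 1d 3a b0 3f 09 09 09 91┃                     
 02 3d 4c 17 f6 b1 78 c┏━━━━━━━━━━━━━━━━━━━┓  
 84 df 7c f8 82 4e b5 f┃ FileEditor        ┃  
 e6 4a e9 8d 96 81 81 8┠───────────────────┨  
 4f 4f 4f 4f 4f 32 13 e┃█mport os         ▲┃  
━━━━━━━━━━━━━━━━━━━━━━━┃import json       █┃  
                       ┃                  ░┃  
                       ┃config = data.pars░┃  
                       ┃def compute_value(░┃  


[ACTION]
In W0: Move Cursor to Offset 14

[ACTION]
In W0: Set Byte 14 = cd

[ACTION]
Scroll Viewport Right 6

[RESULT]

━━━━━━━━━━━━━━━━━━┓                           
                  ┃                           
──────────────────┨                           
 44 46 2d 31 2e 5d┃                           
 82 55 61 0f 7d 0a┃                           
 f3 90 48 6f b4 b4┃                           
 b0 3f 09 09 09 91┃                           
 4c 17 f6 b1 78 c┏━━━━━━━━━━━━━━━━━━━┓        
 7c f8 82 4e b5 f┃ FileEditor        ┃        
 e9 8d 96 81 81 8┠───────────────────┨        
 4f 4f 4f 32 13 e┃█mport os         ▲┃        
━━━━━━━━━━━━━━━━━┃import json       █┃        
                 ┃                  ░┃        
                 ┃config = data.pars░┃        
                 ┃def compute_value(░┃        


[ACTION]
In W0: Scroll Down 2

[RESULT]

━━━━━━━━━━━━━━━━━━┓                           
                  ┃                           
──────────────────┨                           
 f3 90 48 6f b4 b4┃                           
 b0 3f 09 09 09 91┃                           
 4c 17 f6 b1 78 c4┃                           
 7c f8 82 4e b5 fc┃                           
 e9 8d 96 81 81 8┏━━━━━━━━━━━━━━━━━━━┓        
 4f 4f 4f 32 13 e┃ FileEditor        ┃        
 2c 2c 2c 2c 2c 2┠───────────────────┨        
 7c              ┃█mport os         ▲┃        
━━━━━━━━━━━━━━━━━┃import json       █┃        
                 ┃                  ░┃        
                 ┃config = data.pars░┃        
                 ┃def compute_value(░┃        


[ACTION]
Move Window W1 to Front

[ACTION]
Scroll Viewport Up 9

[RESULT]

                                              
━━━━━━━━━━━━━━━━━━┓                           
                  ┃                           
──────────────────┨                           
 f3 90 48 6f b4 b4┃                           
 b0 3f 09 09 09 91┃                           
 4c 17 f6 b1 78 c4┃                           
 7c f8 82 4e b5 fc┃                           
 e9 8d 96 81 81 8┏━━━━━━━━━━━━━━━━━━━┓        
 4f 4f 4f 32 13 e┃ FileEditor        ┃        
 2c 2c 2c 2c 2c 2┠───────────────────┨        
 7c              ┃█mport os         ▲┃        
━━━━━━━━━━━━━━━━━┃import json       █┃        
                 ┃                  ░┃        
                 ┃config = data.pars░┃        
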